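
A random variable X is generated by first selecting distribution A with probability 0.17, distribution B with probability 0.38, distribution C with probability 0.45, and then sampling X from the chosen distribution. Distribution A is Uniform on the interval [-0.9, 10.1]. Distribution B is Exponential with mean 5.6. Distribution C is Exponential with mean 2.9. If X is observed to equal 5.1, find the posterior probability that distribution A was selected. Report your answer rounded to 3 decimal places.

Likelihoods f(5.1 | ·): A: 0.0909091; B: 0.071828; C: 0.0594077.
Posterior ∝ prior × likelihood. Numerator for A: 0.17·0.0909091 = 0.0154545.
Normalizing constant: 0.17·0.0909091 + 0.38·0.071828 + 0.45·0.0594077 = 0.0694827.
P(A | observation) = 0.0154545 / 0.0694827 = 0.222423.

0.222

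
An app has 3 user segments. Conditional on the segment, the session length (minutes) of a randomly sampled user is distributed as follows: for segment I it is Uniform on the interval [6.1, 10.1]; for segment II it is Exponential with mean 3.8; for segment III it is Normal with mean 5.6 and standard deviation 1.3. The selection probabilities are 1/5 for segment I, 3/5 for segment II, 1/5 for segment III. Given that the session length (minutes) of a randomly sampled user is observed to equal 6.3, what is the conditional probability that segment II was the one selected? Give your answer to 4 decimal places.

0.2259

Likelihoods f(6.3 | ·): I: 0.25; II: 0.050142; III: 0.265465.
Posterior ∝ prior × likelihood. Numerator for II: 0.6·0.050142 = 0.0300852.
Normalizing constant: 0.2·0.25 + 0.6·0.050142 + 0.2·0.265465 = 0.133178.
P(II | observation) = 0.0300852 / 0.133178 = 0.225902.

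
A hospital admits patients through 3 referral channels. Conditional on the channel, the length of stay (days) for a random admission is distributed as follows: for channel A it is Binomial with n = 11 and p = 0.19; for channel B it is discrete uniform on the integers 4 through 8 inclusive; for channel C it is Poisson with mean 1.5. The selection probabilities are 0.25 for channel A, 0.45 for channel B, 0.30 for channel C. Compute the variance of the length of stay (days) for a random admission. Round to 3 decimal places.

Per component, A: μ=2.09, E[X²]=6.061; B: μ=6, E[X²]=38; C: μ=1.5, E[X²]=3.75.
E[X] = 0.25·2.09 + 0.45·6 + 0.3·1.5 = 3.6725.
E[X²] = 0.25·6.061 + 0.45·38 + 0.3·3.75 = 19.7402.
Var(X) = E[X²] − (E[X])² = 19.7402 − 13.4873 = 6.25299.

6.253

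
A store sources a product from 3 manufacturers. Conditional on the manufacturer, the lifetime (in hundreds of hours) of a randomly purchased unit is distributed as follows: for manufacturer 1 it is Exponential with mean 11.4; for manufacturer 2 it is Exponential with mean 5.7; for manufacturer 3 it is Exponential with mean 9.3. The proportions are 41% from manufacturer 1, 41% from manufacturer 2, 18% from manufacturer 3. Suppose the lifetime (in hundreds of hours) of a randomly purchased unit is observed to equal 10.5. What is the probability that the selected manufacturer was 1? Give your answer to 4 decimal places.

Likelihoods f(10.5 | ·): 1: 0.034921; 2: 0.0278041; 3: 0.0347684.
Posterior ∝ prior × likelihood. Numerator for 1: 0.41·0.034921 = 0.0143176.
Normalizing constant: 0.41·0.034921 + 0.41·0.0278041 + 0.18·0.0347684 = 0.0319756.
P(1 | observation) = 0.0143176 / 0.0319756 = 0.447767.

0.4478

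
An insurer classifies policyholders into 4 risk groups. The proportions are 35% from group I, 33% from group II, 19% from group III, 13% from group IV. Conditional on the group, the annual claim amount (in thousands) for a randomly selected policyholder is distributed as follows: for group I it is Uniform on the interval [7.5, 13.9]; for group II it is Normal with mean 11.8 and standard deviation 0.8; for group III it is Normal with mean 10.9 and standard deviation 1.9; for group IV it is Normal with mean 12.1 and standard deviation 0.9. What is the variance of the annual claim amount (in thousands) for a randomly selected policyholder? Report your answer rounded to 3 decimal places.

2.519

Per component, I: μ=10.7, E[X²]=117.903; II: μ=11.8, E[X²]=139.88; III: μ=10.9, E[X²]=122.42; IV: μ=12.1, E[X²]=147.22.
E[X] = 0.35·10.7 + 0.33·11.8 + 0.19·10.9 + 0.13·12.1 = 11.283.
E[X²] = 0.35·117.903 + 0.33·139.88 + 0.19·122.42 + 0.13·147.22 = 129.825.
Var(X) = E[X²] − (E[X])² = 129.825 − 127.306 = 2.51888.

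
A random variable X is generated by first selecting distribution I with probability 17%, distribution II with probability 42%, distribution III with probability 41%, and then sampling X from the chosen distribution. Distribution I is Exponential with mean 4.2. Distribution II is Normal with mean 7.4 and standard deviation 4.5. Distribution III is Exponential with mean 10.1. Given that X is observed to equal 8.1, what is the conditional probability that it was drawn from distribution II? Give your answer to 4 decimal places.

0.6043

Likelihoods f(8.1 | ·): I: 0.0346085; II: 0.0875877; III: 0.0444.
Posterior ∝ prior × likelihood. Numerator for II: 0.42·0.0875877 = 0.0367868.
Normalizing constant: 0.17·0.0346085 + 0.42·0.0875877 + 0.41·0.0444 = 0.0608743.
P(II | observation) = 0.0367868 / 0.0608743 = 0.604308.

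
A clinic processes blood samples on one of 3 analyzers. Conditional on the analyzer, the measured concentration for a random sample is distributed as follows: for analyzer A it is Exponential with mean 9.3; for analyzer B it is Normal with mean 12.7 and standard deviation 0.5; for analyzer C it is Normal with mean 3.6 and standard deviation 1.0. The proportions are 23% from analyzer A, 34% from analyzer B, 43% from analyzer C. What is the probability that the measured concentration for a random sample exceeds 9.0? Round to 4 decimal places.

Conditional on each analyzer, P(X > 9.0): A: 0.37994; B: 1; C: 3.33204e-08.
By total probability, P(X > 9.0) = 0.23·0.37994 + 0.34·1 + 0.43·3.33204e-08 = 0.427386.

0.4274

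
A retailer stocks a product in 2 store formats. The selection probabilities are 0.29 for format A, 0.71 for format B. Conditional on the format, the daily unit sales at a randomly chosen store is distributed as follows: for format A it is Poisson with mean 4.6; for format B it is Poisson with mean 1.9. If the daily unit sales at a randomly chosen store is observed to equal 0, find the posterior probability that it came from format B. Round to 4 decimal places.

Likelihoods P(X=0 | ·): A: 0.0100518; B: 0.149569.
Posterior ∝ prior × likelihood. Numerator for B: 0.71·0.149569 = 0.106194.
Normalizing constant: 0.29·0.0100518 + 0.71·0.149569 = 0.109109.
P(B | observation) = 0.106194 / 0.109109 = 0.973283.

0.9733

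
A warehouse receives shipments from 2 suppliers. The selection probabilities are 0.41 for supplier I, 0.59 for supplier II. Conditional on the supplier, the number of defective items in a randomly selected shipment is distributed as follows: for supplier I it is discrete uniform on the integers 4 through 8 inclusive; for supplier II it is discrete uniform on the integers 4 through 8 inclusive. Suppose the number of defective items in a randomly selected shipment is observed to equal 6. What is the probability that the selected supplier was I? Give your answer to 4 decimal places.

0.4100

Likelihoods P(X=6 | ·): I: 0.2; II: 0.2.
Posterior ∝ prior × likelihood. Numerator for I: 0.41·0.2 = 0.082.
Normalizing constant: 0.41·0.2 + 0.59·0.2 = 0.2.
P(I | observation) = 0.082 / 0.2 = 0.41.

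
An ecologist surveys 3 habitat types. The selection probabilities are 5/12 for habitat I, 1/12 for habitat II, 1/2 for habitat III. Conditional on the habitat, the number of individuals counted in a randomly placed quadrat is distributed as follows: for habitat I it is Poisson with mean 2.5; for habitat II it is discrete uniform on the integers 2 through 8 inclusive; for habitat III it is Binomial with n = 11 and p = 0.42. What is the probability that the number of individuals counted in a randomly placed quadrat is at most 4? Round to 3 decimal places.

0.646

Conditional on each habitat, P(X ≤ 4): I: 0.891178; II: 0.428571; III: 0.477745.
By total probability, P(X ≤ 4) = 0.416667·0.891178 + 0.0833333·0.428571 + 0.5·0.477745 = 0.645911.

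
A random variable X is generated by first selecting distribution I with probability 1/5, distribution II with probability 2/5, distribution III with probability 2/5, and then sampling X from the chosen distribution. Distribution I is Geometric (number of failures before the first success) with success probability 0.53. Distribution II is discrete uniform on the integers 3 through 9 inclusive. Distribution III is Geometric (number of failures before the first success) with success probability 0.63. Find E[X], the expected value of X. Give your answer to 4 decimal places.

2.8123

Component means — I: 0.886792; II: 6; III: 0.587302.
E[X] = 0.2·0.886792 + 0.4·6 + 0.4·0.587302 = 2.81228.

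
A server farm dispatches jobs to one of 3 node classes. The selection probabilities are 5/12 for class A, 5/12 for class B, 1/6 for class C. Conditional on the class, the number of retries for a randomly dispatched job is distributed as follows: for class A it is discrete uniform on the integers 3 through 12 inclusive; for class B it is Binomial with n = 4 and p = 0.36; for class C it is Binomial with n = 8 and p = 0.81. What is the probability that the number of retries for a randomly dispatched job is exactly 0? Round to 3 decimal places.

Conditional on each class, P(X = 0): A: 0; B: 0.167772; C: 1.69836e-06.
By total probability, P(X = 0) = 0.416667·0 + 0.416667·0.167772 + 0.166667·1.69836e-06 = 0.0699053.

0.070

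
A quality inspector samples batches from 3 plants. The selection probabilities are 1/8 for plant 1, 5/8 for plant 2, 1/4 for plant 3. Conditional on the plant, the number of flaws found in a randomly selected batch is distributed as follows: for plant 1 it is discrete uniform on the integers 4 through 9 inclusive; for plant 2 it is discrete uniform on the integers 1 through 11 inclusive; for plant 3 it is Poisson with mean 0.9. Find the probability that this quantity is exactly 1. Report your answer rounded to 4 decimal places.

0.1483

Conditional on each plant, P(X = 1): 1: 0; 2: 0.0909091; 3: 0.365913.
By total probability, P(X = 1) = 0.125·0 + 0.625·0.0909091 + 0.25·0.365913 = 0.148296.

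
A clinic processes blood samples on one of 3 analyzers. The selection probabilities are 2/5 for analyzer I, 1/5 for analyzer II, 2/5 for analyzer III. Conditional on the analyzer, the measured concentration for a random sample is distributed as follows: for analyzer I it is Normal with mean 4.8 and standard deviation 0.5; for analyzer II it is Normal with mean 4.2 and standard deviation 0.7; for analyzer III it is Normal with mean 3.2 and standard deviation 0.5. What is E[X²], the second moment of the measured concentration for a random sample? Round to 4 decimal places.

For each component E[X²] = Var + (mean)², giving I: 23.29; II: 18.13; III: 10.49.
Overall E[X²] = 0.4·23.29 + 0.2·18.13 + 0.4·10.49 = 17.138.

17.1380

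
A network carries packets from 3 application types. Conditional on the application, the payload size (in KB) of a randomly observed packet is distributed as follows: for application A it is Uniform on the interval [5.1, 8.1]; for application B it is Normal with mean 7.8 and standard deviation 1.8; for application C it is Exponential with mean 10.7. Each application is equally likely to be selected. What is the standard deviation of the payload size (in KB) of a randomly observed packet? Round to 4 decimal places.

6.5158

Per component, A: μ=6.6, E[X²]=44.31; B: μ=7.8, E[X²]=64.08; C: μ=10.7, E[X²]=228.98.
E[X] = 0.333333·6.6 + 0.333333·7.8 + 0.333333·10.7 = 8.36667.
E[X²] = 0.333333·44.31 + 0.333333·64.08 + 0.333333·228.98 = 112.457.
Var(X) = E[X²] − (E[X])² = 112.457 − 70.0011 = 42.4556.
SD(X) = √42.4556 = 6.51579.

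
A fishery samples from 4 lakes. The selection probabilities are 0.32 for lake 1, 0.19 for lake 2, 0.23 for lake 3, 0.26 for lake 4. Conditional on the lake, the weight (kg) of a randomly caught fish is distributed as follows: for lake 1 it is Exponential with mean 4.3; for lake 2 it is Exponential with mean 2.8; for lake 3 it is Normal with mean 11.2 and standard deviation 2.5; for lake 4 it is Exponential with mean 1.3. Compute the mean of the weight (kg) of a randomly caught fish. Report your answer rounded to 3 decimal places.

Component means — 1: 4.3; 2: 2.8; 3: 11.2; 4: 1.3.
E[X] = 0.32·4.3 + 0.19·2.8 + 0.23·11.2 + 0.26·1.3 = 4.822.

4.822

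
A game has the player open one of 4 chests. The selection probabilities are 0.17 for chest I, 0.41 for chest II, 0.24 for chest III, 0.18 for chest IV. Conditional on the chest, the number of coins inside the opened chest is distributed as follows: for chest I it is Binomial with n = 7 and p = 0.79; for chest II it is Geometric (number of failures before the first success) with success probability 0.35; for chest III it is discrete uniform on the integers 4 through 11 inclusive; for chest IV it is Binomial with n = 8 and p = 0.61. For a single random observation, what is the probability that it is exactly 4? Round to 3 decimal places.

0.117

Conditional on each chest, P(X = 4): I: 0.126251; II: 0.0624772; III: 0.125; IV: 0.224221.
By total probability, P(X = 4) = 0.17·0.126251 + 0.41·0.0624772 + 0.24·0.125 + 0.18·0.224221 = 0.117438.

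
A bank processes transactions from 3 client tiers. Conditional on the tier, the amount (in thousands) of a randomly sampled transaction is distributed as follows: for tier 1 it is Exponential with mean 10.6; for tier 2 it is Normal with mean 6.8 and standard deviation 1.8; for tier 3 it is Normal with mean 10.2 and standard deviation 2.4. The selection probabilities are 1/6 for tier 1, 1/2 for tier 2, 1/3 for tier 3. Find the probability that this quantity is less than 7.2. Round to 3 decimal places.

0.411

Conditional on each tier, P(X < 7.2): 1: 0.493001; 2: 0.58793; 3: 0.10565.
By total probability, P(X < 7.2) = 0.166667·0.493001 + 0.5·0.58793 + 0.333333·0.10565 = 0.411348.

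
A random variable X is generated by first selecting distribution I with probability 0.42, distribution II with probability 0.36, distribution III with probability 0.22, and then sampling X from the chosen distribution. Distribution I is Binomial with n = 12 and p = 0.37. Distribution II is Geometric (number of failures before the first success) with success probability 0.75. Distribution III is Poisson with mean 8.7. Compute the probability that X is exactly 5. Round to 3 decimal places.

Conditional on each component, P(X = 5): I: 0.21633; II: 0.000732422; III: 0.0691915.
By total probability, P(X = 5) = 0.42·0.21633 + 0.36·0.000732422 + 0.22·0.0691915 = 0.106345.

0.106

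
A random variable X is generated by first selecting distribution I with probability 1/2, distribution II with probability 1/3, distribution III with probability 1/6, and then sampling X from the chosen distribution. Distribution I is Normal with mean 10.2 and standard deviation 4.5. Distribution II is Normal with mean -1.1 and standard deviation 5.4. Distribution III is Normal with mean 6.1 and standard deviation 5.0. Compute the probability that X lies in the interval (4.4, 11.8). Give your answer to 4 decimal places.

Conditional on each component, P(4.4 < X < 11.8): I: 0.540195; II: 0.145766; III: 0.505929.
By total probability, P(4.4 < X < 11.8) = 0.5·0.540195 + 0.333333·0.145766 + 0.166667·0.505929 = 0.403008.

0.4030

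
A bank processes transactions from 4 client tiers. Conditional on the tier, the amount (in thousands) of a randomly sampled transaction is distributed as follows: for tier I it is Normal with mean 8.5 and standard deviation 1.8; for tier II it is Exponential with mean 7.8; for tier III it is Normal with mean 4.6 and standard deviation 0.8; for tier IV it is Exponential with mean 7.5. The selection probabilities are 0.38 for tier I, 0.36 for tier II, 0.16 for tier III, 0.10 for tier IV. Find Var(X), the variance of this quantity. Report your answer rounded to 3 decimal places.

Per component, I: μ=8.5, E[X²]=75.49; II: μ=7.8, E[X²]=121.68; III: μ=4.6, E[X²]=21.8; IV: μ=7.5, E[X²]=112.5.
E[X] = 0.38·8.5 + 0.36·7.8 + 0.16·4.6 + 0.1·7.5 = 7.524.
E[X²] = 0.38·75.49 + 0.36·121.68 + 0.16·21.8 + 0.1·112.5 = 87.229.
Var(X) = E[X²] − (E[X])² = 87.229 − 56.6106 = 30.6184.

30.618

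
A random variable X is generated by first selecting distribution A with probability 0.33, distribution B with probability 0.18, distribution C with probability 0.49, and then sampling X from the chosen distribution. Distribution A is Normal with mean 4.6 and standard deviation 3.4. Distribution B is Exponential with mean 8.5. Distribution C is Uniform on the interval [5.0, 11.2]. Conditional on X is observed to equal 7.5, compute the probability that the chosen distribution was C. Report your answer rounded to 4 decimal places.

0.6890

Likelihoods f(7.5 | ·): A: 0.0815558; B: 0.0486833; C: 0.16129.
Posterior ∝ prior × likelihood. Numerator for C: 0.49·0.16129 = 0.0790323.
Normalizing constant: 0.33·0.0815558 + 0.18·0.0486833 + 0.49·0.16129 = 0.114709.
P(C | observation) = 0.0790323 / 0.114709 = 0.688983.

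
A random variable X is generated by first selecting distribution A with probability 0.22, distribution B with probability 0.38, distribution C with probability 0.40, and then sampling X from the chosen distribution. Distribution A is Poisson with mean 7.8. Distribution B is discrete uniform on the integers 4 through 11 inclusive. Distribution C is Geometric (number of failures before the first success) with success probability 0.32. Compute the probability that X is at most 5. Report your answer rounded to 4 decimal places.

Conditional on each component, P(X ≤ 5): A: 0.210251; B: 0.25; C: 0.901133.
By total probability, P(X ≤ 5) = 0.22·0.210251 + 0.38·0.25 + 0.4·0.901133 = 0.501708.

0.5017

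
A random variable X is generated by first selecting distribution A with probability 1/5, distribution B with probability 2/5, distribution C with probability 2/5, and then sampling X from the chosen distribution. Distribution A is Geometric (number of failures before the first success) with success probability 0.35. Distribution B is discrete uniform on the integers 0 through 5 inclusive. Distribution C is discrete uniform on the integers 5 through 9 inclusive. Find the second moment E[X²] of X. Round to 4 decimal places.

25.8177

For each component E[X²] = Var + (mean)², giving A: 8.7551; B: 9.16667; C: 51.
Overall E[X²] = 0.2·8.7551 + 0.4·9.16667 + 0.4·51 = 25.8177.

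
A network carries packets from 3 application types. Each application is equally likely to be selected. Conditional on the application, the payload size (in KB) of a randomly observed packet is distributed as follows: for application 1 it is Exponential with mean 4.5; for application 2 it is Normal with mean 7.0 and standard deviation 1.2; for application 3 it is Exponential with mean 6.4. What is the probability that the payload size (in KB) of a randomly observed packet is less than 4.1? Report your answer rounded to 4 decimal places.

0.3596

Conditional on each application, P(X < 4.1): 1: 0.597923; 2: 0.00783168; 3: 0.473037.
By total probability, P(X < 4.1) = 0.333333·0.597923 + 0.333333·0.00783168 + 0.333333·0.473037 = 0.359597.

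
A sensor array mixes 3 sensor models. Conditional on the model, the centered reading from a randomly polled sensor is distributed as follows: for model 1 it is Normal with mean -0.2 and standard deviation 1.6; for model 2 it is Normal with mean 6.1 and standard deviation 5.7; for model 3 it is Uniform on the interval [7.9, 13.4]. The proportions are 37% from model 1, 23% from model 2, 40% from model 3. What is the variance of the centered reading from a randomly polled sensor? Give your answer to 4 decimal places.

32.1334

Per component, 1: μ=-0.2, E[X²]=2.6; 2: μ=6.1, E[X²]=69.7; 3: μ=10.65, E[X²]=115.943.
E[X] = 0.37·-0.2 + 0.23·6.1 + 0.4·10.65 = 5.589.
E[X²] = 0.37·2.6 + 0.23·69.7 + 0.4·115.943 = 63.3703.
Var(X) = E[X²] − (E[X])² = 63.3703 − 31.2369 = 32.1334.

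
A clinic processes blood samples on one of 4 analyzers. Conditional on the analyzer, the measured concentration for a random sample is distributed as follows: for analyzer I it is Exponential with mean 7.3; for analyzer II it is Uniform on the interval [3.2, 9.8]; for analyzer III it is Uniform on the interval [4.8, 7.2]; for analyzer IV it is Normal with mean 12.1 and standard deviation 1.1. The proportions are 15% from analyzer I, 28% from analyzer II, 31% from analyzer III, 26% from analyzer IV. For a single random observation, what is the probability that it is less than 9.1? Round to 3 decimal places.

0.668

Conditional on each analyzer, P(X < 9.1): I: 0.712512; II: 0.893939; III: 1; IV: 0.00319301.
By total probability, P(X < 9.1) = 0.15·0.712512 + 0.28·0.893939 + 0.31·1 + 0.26·0.00319301 = 0.66801.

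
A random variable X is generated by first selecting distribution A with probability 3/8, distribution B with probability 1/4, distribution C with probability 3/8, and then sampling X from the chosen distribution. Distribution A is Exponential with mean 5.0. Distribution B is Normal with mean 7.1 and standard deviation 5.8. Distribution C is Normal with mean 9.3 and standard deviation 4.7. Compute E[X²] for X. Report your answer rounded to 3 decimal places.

80.480

For each component E[X²] = Var + (mean)², giving A: 50; B: 84.05; C: 108.58.
Overall E[X²] = 0.375·50 + 0.25·84.05 + 0.375·108.58 = 80.48.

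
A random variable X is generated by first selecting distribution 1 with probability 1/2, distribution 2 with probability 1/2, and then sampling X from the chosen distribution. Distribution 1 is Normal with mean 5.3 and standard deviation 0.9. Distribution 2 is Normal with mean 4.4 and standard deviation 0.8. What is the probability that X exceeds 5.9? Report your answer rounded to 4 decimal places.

0.1414

Conditional on each component, P(X > 5.9): 1: 0.252493; 2: 0.0303964.
By total probability, P(X > 5.9) = 0.5·0.252493 + 0.5·0.0303964 = 0.141444.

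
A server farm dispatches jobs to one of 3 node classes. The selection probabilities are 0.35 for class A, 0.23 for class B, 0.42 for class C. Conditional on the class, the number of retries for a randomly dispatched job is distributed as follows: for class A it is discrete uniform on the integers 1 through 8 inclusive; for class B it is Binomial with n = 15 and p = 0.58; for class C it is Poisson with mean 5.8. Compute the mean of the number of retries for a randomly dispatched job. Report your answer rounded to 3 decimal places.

Component means — A: 4.5; B: 8.7; C: 5.8.
E[X] = 0.35·4.5 + 0.23·8.7 + 0.42·5.8 = 6.012.

6.012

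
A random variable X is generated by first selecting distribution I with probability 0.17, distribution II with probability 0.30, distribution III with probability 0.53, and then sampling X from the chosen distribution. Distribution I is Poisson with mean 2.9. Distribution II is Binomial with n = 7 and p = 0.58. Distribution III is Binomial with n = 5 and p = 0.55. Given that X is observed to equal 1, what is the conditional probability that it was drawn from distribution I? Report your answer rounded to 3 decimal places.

Likelihoods P(X=1 | ·): I: 0.159567; II: 0.0222855; III: 0.112767.
Posterior ∝ prior × likelihood. Numerator for I: 0.17·0.159567 = 0.0271264.
Normalizing constant: 0.17·0.159567 + 0.3·0.0222855 + 0.53·0.112767 = 0.0935787.
P(I | observation) = 0.0271264 / 0.0935787 = 0.289878.

0.290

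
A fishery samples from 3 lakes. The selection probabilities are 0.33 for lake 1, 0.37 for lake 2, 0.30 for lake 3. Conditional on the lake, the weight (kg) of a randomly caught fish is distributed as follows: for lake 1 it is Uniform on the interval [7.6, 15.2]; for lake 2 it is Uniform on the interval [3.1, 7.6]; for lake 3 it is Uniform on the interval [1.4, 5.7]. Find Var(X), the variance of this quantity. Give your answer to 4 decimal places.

13.6045

Per component, 1: μ=11.4, E[X²]=134.773; 2: μ=5.35, E[X²]=30.31; 3: μ=3.55, E[X²]=14.1433.
E[X] = 0.33·11.4 + 0.37·5.35 + 0.3·3.55 = 6.8065.
E[X²] = 0.33·134.773 + 0.37·30.31 + 0.3·14.1433 = 59.9329.
Var(X) = E[X²] − (E[X])² = 59.9329 − 46.3284 = 13.6045.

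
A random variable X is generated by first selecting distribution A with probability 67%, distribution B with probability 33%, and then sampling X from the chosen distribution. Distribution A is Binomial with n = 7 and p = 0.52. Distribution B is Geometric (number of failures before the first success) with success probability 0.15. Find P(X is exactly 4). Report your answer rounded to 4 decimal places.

0.2155

Conditional on each component, P(X = 4): A: 0.283012; B: 0.0783009.
By total probability, P(X = 4) = 0.67·0.283012 + 0.33·0.0783009 = 0.215457.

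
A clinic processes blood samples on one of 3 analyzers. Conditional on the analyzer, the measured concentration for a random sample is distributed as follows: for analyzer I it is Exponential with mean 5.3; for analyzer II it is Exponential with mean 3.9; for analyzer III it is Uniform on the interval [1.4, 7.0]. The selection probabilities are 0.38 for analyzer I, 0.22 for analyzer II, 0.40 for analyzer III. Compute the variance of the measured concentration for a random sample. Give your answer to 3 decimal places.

15.421

Per component, I: μ=5.3, E[X²]=56.18; II: μ=3.9, E[X²]=30.42; III: μ=4.2, E[X²]=20.2533.
E[X] = 0.38·5.3 + 0.22·3.9 + 0.4·4.2 = 4.552.
E[X²] = 0.38·56.18 + 0.22·30.42 + 0.4·20.2533 = 36.1421.
Var(X) = E[X²] − (E[X])² = 36.1421 − 20.7207 = 15.4214.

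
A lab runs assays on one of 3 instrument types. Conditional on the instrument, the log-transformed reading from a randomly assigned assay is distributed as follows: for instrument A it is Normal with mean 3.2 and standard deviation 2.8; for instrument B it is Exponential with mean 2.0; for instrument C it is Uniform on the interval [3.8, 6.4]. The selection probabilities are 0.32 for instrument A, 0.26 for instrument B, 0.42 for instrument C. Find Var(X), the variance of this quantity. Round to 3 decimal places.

Per component, A: μ=3.2, E[X²]=18.08; B: μ=2, E[X²]=8; C: μ=5.1, E[X²]=26.5733.
E[X] = 0.32·3.2 + 0.26·2 + 0.42·5.1 = 3.686.
E[X²] = 0.32·18.08 + 0.26·8 + 0.42·26.5733 = 19.0264.
Var(X) = E[X²] − (E[X])² = 19.0264 − 13.5866 = 5.4398.

5.440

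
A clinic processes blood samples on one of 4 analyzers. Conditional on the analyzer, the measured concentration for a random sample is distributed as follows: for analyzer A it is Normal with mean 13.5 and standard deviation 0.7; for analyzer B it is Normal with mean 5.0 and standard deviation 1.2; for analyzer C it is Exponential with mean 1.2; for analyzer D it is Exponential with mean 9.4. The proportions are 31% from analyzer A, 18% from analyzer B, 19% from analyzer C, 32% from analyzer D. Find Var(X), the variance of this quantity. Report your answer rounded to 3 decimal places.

49.267

Per component, A: μ=13.5, E[X²]=182.74; B: μ=5, E[X²]=26.44; C: μ=1.2, E[X²]=2.88; D: μ=9.4, E[X²]=176.72.
E[X] = 0.31·13.5 + 0.18·5 + 0.19·1.2 + 0.32·9.4 = 8.321.
E[X²] = 0.31·182.74 + 0.18·26.44 + 0.19·2.88 + 0.32·176.72 = 118.506.
Var(X) = E[X²] − (E[X])² = 118.506 − 69.239 = 49.2672.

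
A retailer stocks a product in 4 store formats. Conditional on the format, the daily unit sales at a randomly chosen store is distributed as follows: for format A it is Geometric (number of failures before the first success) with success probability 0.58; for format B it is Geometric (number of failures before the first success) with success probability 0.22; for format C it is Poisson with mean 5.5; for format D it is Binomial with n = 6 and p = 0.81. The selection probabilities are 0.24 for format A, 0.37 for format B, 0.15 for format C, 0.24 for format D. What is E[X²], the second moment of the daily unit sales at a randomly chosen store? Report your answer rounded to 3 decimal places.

22.292

For each component E[X²] = Var + (mean)², giving A: 1.77289; B: 28.686; C: 35.75; D: 24.543.
Overall E[X²] = 0.24·1.77289 + 0.37·28.686 + 0.15·35.75 + 0.24·24.543 = 22.2921.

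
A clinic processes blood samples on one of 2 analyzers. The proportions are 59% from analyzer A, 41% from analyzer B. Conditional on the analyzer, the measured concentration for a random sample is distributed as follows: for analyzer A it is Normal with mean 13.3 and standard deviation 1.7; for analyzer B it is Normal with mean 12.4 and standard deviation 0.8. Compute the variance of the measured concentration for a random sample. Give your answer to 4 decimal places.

Per component, A: μ=13.3, E[X²]=179.78; B: μ=12.4, E[X²]=154.4.
E[X] = 0.59·13.3 + 0.41·12.4 = 12.931.
E[X²] = 0.59·179.78 + 0.41·154.4 = 169.374.
Var(X) = E[X²] − (E[X])² = 169.374 − 167.211 = 2.16344.

2.1634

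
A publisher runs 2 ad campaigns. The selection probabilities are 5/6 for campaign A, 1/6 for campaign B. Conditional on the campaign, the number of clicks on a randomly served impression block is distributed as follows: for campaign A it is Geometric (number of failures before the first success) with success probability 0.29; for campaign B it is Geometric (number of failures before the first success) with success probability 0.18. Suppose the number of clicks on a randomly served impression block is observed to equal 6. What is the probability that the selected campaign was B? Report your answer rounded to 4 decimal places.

Likelihoods P(X=6 | ·): A: 0.0371491; B: 0.0547212.
Posterior ∝ prior × likelihood. Numerator for B: 0.166667·0.0547212 = 0.0091202.
Normalizing constant: 0.833333·0.0371491 + 0.166667·0.0547212 = 0.0400778.
P(B | observation) = 0.0091202 / 0.0400778 = 0.227563.

0.2276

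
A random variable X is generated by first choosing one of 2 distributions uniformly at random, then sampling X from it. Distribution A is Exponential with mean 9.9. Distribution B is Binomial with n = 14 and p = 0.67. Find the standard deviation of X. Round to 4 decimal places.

Per component, A: μ=9.9, E[X²]=196.02; B: μ=9.38, E[X²]=91.0798.
E[X] = 0.5·9.9 + 0.5·9.38 = 9.64.
E[X²] = 0.5·196.02 + 0.5·91.0798 = 143.55.
Var(X) = E[X²] − (E[X])² = 143.55 − 92.9296 = 50.6203.
SD(X) = √50.6203 = 7.11479.

7.1148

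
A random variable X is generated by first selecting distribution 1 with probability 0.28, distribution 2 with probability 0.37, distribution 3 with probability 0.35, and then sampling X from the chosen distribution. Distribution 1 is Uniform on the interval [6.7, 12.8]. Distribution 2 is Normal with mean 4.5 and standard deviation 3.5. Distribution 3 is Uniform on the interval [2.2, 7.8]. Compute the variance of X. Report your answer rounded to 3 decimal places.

Per component, 1: μ=9.75, E[X²]=98.1633; 2: μ=4.5, E[X²]=32.5; 3: μ=5, E[X²]=27.6133.
E[X] = 0.28·9.75 + 0.37·4.5 + 0.35·5 = 6.145.
E[X²] = 0.28·98.1633 + 0.37·32.5 + 0.35·27.6133 = 49.1754.
Var(X) = E[X²] − (E[X])² = 49.1754 − 37.761 = 11.4144.

11.414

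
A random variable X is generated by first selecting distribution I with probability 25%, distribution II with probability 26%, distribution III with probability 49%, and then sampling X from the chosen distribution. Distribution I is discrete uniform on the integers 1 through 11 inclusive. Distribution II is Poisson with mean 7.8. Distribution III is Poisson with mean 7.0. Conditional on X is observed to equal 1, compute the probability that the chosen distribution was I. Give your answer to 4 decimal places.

0.8517

Likelihoods P(X=1 | ·): I: 0.0909091; II: 0.00319593; III: 0.00638317.
Posterior ∝ prior × likelihood. Numerator for I: 0.25·0.0909091 = 0.0227273.
Normalizing constant: 0.25·0.0909091 + 0.26·0.00319593 + 0.49·0.00638317 = 0.026686.
P(I | observation) = 0.0227273 / 0.026686 = 0.851656.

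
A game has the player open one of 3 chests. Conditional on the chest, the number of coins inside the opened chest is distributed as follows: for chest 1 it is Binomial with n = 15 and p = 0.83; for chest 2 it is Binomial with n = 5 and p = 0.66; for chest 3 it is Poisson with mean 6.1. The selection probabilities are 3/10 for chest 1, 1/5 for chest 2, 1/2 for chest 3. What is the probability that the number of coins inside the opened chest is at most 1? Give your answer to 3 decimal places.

0.018

Conditional on each chest, P(X ≤ 1): 1: 2.12493e-10; 2: 0.0486426; 3: 0.0159244.
By total probability, P(X ≤ 1) = 0.3·2.12493e-10 + 0.2·0.0486426 + 0.5·0.0159244 = 0.0176907.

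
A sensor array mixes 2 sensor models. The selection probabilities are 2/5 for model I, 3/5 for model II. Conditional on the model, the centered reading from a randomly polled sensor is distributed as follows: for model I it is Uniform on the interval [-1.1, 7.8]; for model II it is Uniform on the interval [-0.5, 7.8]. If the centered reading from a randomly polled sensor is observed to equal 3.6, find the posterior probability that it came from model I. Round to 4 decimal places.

Likelihoods f(3.6 | ·): I: 0.11236; II: 0.120482.
Posterior ∝ prior × likelihood. Numerator for I: 0.4·0.11236 = 0.0449438.
Normalizing constant: 0.4·0.11236 + 0.6·0.120482 = 0.117233.
P(I | observation) = 0.0449438 / 0.117233 = 0.383372.

0.3834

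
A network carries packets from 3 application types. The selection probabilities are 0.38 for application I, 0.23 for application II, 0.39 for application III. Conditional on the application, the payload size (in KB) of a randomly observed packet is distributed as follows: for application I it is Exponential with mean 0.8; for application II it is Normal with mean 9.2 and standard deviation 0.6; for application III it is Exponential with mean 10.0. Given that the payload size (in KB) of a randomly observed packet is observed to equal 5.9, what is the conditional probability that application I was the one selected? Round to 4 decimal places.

0.0136

Likelihoods f(5.9 | ·): I: 0.000783408; II: 1.79496e-07; III: 0.0554327.
Posterior ∝ prior × likelihood. Numerator for I: 0.38·0.000783408 = 0.000297695.
Normalizing constant: 0.38·0.000783408 + 0.23·1.79496e-07 + 0.39·0.0554327 = 0.0219165.
P(I | observation) = 0.000297695 / 0.0219165 = 0.0135832.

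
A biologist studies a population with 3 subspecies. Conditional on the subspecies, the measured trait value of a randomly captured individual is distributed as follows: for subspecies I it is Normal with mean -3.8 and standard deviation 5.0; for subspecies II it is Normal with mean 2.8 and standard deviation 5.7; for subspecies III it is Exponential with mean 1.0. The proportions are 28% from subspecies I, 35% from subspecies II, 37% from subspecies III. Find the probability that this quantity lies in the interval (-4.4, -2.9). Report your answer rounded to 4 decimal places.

0.0528

Conditional on each subspecies, P(-4.4 < X < -2.9): I: 0.119182; II: 0.055389; III: 0.
By total probability, P(-4.4 < X < -2.9) = 0.28·0.119182 + 0.35·0.055389 + 0.37·0 = 0.0527572.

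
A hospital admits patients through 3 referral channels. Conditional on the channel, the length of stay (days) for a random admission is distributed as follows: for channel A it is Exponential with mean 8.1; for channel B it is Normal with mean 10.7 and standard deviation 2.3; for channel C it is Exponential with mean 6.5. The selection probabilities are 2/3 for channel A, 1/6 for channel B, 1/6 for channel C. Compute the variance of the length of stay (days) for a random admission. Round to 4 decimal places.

Per component, A: μ=8.1, E[X²]=131.22; B: μ=10.7, E[X²]=119.78; C: μ=6.5, E[X²]=84.5.
E[X] = 0.666667·8.1 + 0.166667·10.7 + 0.166667·6.5 = 8.26667.
E[X²] = 0.666667·131.22 + 0.166667·119.78 + 0.166667·84.5 = 121.527.
Var(X) = E[X²] − (E[X])² = 121.527 − 68.3378 = 53.1889.

53.1889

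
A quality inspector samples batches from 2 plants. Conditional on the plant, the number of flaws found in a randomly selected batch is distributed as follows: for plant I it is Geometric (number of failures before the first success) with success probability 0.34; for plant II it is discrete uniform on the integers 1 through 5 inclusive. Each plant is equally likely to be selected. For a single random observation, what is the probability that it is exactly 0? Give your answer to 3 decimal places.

Conditional on each plant, P(X = 0): I: 0.34; II: 0.
By total probability, P(X = 0) = 0.5·0.34 + 0.5·0 = 0.17.

0.170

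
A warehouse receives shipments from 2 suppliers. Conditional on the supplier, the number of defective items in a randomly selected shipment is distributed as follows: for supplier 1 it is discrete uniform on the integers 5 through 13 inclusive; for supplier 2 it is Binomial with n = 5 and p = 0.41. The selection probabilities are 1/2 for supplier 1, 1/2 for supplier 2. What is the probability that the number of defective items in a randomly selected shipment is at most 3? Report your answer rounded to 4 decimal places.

Conditional on each supplier, P(X ≤ 3): 1: 0; 2: 0.905054.
By total probability, P(X ≤ 3) = 0.5·0 + 0.5·0.905054 = 0.452527.

0.4525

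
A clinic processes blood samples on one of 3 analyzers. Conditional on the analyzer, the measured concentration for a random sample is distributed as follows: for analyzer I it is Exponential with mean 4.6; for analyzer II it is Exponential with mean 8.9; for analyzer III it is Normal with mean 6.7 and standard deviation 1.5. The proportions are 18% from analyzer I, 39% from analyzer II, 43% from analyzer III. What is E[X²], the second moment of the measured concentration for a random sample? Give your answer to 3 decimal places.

89.672

For each component E[X²] = Var + (mean)², giving I: 42.32; II: 158.42; III: 47.14.
Overall E[X²] = 0.18·42.32 + 0.39·158.42 + 0.43·47.14 = 89.6716.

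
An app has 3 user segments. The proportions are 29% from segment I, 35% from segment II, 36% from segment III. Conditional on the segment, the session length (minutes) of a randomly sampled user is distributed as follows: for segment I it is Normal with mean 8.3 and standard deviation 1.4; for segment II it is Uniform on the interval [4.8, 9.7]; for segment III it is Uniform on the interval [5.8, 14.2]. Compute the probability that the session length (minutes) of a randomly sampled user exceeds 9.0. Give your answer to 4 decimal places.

0.3623

Conditional on each segment, P(X > 9.0): I: 0.308538; II: 0.142857; III: 0.619048.
By total probability, P(X > 9.0) = 0.29·0.308538 + 0.35·0.142857 + 0.36·0.619048 = 0.362333.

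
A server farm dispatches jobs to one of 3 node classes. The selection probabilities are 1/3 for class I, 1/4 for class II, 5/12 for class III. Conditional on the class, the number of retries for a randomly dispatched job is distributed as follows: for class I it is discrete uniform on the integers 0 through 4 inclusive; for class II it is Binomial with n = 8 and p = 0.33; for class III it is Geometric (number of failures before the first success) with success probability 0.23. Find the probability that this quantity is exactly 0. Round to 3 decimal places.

0.173

Conditional on each class, P(X = 0): I: 0.2; II: 0.0406068; III: 0.23.
By total probability, P(X = 0) = 0.333333·0.2 + 0.25·0.0406068 + 0.416667·0.23 = 0.172652.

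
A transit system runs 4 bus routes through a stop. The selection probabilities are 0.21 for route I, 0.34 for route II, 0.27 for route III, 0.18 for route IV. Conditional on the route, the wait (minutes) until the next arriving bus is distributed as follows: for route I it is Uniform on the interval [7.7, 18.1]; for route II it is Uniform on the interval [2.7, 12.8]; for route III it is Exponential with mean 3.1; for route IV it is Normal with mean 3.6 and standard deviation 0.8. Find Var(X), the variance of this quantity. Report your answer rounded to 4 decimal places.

21.1526

Per component, I: μ=12.9, E[X²]=175.423; II: μ=7.75, E[X²]=68.5633; III: μ=3.1, E[X²]=19.22; IV: μ=3.6, E[X²]=13.6.
E[X] = 0.21·12.9 + 0.34·7.75 + 0.27·3.1 + 0.18·3.6 = 6.829.
E[X²] = 0.21·175.423 + 0.34·68.5633 + 0.27·19.22 + 0.18·13.6 = 67.7878.
Var(X) = E[X²] − (E[X])² = 67.7878 − 46.6352 = 21.1526.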